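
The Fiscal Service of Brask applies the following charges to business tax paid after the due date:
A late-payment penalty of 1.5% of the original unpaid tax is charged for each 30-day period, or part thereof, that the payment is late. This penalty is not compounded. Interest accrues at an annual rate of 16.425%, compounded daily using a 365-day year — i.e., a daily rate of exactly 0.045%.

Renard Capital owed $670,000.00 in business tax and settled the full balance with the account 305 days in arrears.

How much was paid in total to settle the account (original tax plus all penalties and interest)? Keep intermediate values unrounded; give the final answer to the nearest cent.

Penalty periods: ⌈305/30⌉ = 11; penalty = 11 × 1.5% × $670,000.00 = $110,550.00
Interest: $670,000.00 × ((1 + 0.00045)^305 − 1) = $670,000.00 × 0.14707948… = $98,543.2504…
Total = $670,000.00 + $110,550.0000 + $98,543.2504… = $879,093.25

$879,093.25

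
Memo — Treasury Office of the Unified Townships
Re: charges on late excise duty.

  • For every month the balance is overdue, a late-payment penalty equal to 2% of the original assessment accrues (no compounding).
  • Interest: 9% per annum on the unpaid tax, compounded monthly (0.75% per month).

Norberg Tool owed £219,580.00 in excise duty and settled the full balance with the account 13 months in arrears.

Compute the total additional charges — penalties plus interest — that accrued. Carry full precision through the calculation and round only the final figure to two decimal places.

£79,490.25

Late-payment penalty: 13 × 2% × £219,580.00 = £57,090.80
Interest: £219,580.00 × ((1 + 0.0075)^13 − 1) = £219,580.00 × 0.1020104… = £22,399.4545…
Penalties + interest = £57,090.8000 + £22,399.4545… = £79,490.25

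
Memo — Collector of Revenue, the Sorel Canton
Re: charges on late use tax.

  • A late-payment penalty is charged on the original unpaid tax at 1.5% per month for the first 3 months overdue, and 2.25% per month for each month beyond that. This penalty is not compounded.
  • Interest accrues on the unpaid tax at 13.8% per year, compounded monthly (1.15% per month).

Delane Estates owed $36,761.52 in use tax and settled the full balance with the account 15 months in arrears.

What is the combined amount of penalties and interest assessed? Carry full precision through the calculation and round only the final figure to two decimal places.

Penalty, months 1–3: 3 × 1.5% × $36,761.52 = $1,654.27…
Penalty, months 4–15: 12 × 2.25% × $36,761.52 = $9,925.61…
Interest: $36,761.52 × ((1 + 0.0115)^15 − 1) = $36,761.52 × 0.1871027… = $6,878.1810…
Penalties + interest = $11,579.8788 + $6,878.1810… = $18,458.06

$18,458.06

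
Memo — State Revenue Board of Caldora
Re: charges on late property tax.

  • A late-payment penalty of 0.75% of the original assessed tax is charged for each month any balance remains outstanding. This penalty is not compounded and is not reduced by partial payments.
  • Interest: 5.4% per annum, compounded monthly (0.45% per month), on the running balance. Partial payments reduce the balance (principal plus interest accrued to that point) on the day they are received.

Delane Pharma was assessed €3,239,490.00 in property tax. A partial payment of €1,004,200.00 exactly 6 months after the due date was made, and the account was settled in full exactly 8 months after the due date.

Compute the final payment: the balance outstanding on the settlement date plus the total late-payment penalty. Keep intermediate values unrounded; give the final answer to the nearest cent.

€2,539,076.32

Balance at month 6: €3,239,490.0000 × (1 + 0.0045)^6 = €3,327,946.1490…
After €1,004,200.00 payment: €3,327,946.1490… − €1,004,200.00 = €2,323,746.1490…
Balance at month 8: €2,323,746.1490… × (1 + 0.0045)^2 = €2,344,706.9202…
Penalty: 8 × 0.75% × €3,239,490.00 = €194,369.40
Final settlement = outstanding balance + penalty = €2,344,706.9202… + €194,369.40 = €2,539,076.32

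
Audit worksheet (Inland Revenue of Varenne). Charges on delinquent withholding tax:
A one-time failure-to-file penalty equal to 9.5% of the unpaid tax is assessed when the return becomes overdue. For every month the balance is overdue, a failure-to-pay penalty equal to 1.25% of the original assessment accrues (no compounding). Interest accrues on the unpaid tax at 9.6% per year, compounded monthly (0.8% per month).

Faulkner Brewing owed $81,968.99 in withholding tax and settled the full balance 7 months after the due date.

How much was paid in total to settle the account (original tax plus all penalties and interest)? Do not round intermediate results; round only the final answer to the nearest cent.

Failure-to-file penalty: 9.5% × $81,968.99 = $7,787.05…
Failure-to-pay penalty: 7 × 1.25% × $81,968.99 = $7,172.29…
Interest: $81,968.99 × ((1 + 0.008)^7 − 1) = $81,968.99 × 0.0573621… = $4,701.9105…
Total = $81,968.99 + $14,959.3407… + $4,701.9105… = $101,630.24

$101,630.24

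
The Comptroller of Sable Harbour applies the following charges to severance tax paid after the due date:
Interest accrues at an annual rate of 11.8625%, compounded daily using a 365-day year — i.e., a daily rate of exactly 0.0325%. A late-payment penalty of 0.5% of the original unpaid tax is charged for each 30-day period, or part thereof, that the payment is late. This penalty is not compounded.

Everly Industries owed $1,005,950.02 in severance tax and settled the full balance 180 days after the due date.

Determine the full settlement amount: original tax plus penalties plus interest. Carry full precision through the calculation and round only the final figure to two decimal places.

Penalty periods: ⌈180/30⌉ = 6; penalty = 6 × 0.5% × $1,005,950.02 = $30,178.50…
Interest: $1,005,950.02 × ((1 + 0.000325)^180 − 1) = $1,005,950.02 × 0.06023491… = $60,593.3079…
Total = $1,005,950.02 + $30,178.5006 + $60,593.3079… = $1,096,721.83

$1,096,721.83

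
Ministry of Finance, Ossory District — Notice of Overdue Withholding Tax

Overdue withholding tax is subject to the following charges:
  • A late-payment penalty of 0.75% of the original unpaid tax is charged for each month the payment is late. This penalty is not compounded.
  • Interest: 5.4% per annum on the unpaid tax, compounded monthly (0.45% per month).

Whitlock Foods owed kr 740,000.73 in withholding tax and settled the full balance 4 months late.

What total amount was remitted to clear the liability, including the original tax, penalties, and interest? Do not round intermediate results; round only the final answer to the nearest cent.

kr 775,610.95

Late-payment penalty = 0.75% × kr 740,000.73 × 4 mo = kr 22,200.02…
Interest: kr 740,000.73 × ((1 + 0.0045)^4 − 1) = kr 740,000.73 × 0.0181219… = kr 13,410.1933…
Total = kr 740,000.73 + kr 22,200.0219 + kr 13,410.1933… = kr 775,610.95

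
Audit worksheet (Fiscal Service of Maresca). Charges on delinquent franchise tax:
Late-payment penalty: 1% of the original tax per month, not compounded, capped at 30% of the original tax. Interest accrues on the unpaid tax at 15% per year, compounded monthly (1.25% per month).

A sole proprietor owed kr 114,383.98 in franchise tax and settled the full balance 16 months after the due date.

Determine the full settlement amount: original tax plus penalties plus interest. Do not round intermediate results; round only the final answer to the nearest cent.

Penalty: 16 × 1% × kr 114,383.98 = kr 18,301.44… (below the 30% cap of kr 34,315.19…)
Interest: kr 114,383.98 × ((1 + 0.0125)^16 − 1) = kr 114,383.98 × 0.2198895… = kr 25,151.8416…
Total = kr 114,383.98 + kr 18,301.4368 + kr 25,151.8416… = kr 157,837.26

kr 157,837.26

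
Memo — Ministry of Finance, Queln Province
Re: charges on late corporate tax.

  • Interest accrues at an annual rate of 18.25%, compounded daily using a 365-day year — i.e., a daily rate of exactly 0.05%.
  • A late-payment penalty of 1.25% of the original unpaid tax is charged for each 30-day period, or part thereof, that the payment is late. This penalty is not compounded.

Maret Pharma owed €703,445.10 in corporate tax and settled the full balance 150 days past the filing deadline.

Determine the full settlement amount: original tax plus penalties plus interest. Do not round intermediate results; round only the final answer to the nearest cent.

Penalty periods: ⌈150/30⌉ = 5; penalty = 5 × 1.25% × €703,445.10 = €43,965.32…
Interest: €703,445.10 × ((1 + 0.0005)^150 − 1) = €703,445.10 × 0.07786395… = €54,773.0123…
Total = €703,445.10 + €43,965.3188… + €54,773.0123… = €802,183.43

€802,183.43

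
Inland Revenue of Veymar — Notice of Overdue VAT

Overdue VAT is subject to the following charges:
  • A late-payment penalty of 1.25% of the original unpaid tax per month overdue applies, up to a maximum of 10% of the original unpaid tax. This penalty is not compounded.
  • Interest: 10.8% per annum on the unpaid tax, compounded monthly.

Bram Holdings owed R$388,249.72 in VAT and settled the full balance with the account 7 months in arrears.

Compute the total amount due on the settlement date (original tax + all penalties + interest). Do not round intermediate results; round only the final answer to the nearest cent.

R$447,351.71

Penalty: 7 × 1.25% × R$388,249.72 = R$33,971.85… (below the 10% cap of R$38,824.97…)
Interest (10.8%/yr ÷ 12 = 0.9%/month): R$388,249.72 × ((1 + 0.009)^7 − 1) = R$25,130.1410…
Total = R$388,249.72 + R$33,971.8505 + R$25,130.1410… = R$447,351.71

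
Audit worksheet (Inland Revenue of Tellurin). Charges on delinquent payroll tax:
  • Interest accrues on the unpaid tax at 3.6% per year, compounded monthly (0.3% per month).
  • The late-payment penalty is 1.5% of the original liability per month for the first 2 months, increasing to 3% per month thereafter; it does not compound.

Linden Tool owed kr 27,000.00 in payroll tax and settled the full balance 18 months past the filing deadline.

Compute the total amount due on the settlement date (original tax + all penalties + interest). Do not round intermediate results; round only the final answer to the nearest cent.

kr 42,265.78

Penalty, months 1–2: 2 × 1.5% × kr 27,000.00 = kr 810.00
Penalty, months 3–18: 16 × 3% × kr 27,000.00 = kr 12,960.00
Interest: kr 27,000.00 × ((1 + 0.003)^18 − 1) = kr 27,000.00 × 0.0553993… = kr 1,495.7806…
Total = kr 27,000.00 + kr 13,770.0000 + kr 1,495.7806… = kr 42,265.78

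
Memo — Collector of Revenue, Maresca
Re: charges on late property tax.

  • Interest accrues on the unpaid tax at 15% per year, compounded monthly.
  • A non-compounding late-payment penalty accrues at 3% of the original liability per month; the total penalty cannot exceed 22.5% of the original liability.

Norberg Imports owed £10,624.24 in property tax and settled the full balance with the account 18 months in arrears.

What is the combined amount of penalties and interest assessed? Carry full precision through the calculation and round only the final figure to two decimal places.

Penalty (uncapped): 18 × 3% × £10,624.24 = £5,737.09…; cap = 22.5% × £10,624.24 = £2,390.45… → penalty = £2,390.45…
Interest (15%/yr ÷ 12 = 1.25%/month): £10,624.24 × ((1 + 0.0125)^18 − 1) = £2,662.1944…
Penalties + interest = £2,390.4540 + £2,662.1944… = £5,052.65

£5,052.65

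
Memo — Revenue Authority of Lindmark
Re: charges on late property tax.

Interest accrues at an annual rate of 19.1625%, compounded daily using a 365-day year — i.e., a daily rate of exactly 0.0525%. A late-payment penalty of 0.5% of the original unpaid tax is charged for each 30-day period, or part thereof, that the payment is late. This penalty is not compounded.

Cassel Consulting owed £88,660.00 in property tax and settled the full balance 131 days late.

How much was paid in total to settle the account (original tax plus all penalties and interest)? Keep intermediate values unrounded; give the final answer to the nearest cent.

Penalty periods: ⌈131/30⌉ = 5; penalty = 5 × 0.5% × £88,660.00 = £2,216.50
Interest: £88,660.00 × ((1 + 0.000525)^131 − 1) = £88,660.00 × 0.07117583… = £6,310.4492…
Total = £88,660.00 + £2,216.5000 + £6,310.4492… = £97,186.95

£97,186.95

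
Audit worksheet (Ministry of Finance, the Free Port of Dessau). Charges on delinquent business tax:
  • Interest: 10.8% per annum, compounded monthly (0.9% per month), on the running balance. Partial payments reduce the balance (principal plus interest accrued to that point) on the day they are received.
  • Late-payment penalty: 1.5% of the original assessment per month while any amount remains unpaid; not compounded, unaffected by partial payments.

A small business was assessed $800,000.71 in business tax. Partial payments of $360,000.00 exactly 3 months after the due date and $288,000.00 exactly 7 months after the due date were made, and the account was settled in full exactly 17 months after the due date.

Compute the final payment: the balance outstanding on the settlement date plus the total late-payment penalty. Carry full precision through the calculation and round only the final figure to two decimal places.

$412,516.32

Balance at month 3: $800,000.7100 × (1 + 0.009)^3 = $821,795.7125…
After $360,000.00 payment: $821,795.7125… − $360,000.00 = $461,795.7125…
Balance at month 7: $461,795.7125… × (1 + 0.009)^4 = $478,646.1405…
After $288,000.00 payment: $478,646.1405… − $288,000.00 = $190,646.1405…
Balance at month 17: $190,646.1405… × (1 + 0.009)^10 = $208,516.1416…
Penalty: 17 × 1.5% × $800,000.71 = $204,000.18…
Final settlement = outstanding balance + penalty = $208,516.1416… + $204,000.18… = $412,516.32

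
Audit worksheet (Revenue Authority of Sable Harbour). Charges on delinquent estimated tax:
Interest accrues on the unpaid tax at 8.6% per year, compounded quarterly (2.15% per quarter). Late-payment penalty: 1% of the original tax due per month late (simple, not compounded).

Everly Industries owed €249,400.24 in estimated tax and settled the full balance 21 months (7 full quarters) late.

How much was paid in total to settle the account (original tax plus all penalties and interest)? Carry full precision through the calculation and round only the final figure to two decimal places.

€341,818.66

Late-payment penalty: 21 × 1% × €249,400.24 = €52,374.05…
Interest: €249,400.24 × ((1 + 0.0215)^7 − 1) = €249,400.24 × 0.1605627… = €40,044.3682…
Total = €249,400.24 + €52,374.0504 + €40,044.3682… = €341,818.66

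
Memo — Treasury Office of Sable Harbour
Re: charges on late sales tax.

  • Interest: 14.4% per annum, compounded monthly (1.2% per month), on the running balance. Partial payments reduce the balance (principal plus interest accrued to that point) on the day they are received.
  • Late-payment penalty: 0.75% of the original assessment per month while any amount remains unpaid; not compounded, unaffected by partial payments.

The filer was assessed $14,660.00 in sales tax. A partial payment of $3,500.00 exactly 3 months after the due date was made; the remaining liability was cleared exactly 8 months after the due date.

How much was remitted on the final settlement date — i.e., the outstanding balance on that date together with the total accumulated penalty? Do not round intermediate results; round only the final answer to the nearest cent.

$13,292.41

Balance at month 3: $14,660.0000 × (1 + 0.012)^3 = $15,194.1185…
After $3,500.00 payment: $15,194.1185… − $3,500.00 = $11,694.1185…
Balance at month 8: $11,694.1185… × (1 + 0.012)^5 = $12,412.8084…
Penalty: 8 × 0.75% × $14,660.00 = $879.60
Final settlement = outstanding balance + penalty = $12,412.8084… + $879.60 = $13,292.41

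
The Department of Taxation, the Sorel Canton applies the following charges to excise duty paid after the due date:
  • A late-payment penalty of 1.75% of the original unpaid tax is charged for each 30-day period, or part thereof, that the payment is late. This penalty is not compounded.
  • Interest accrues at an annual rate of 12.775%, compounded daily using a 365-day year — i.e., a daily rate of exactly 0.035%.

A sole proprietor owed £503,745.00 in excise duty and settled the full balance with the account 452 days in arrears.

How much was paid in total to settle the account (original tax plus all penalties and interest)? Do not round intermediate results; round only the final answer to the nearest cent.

£731,119.39

Penalty periods: ⌈452/30⌉ = 16; penalty = 16 × 1.75% × £503,745.00 = £141,048.60
Interest: £503,745.00 × ((1 + 0.00035)^452 − 1) = £503,745.00 × 0.17136803… = £86,325.7879…
Total = £503,745.00 + £141,048.6000 + £86,325.7879… = £731,119.39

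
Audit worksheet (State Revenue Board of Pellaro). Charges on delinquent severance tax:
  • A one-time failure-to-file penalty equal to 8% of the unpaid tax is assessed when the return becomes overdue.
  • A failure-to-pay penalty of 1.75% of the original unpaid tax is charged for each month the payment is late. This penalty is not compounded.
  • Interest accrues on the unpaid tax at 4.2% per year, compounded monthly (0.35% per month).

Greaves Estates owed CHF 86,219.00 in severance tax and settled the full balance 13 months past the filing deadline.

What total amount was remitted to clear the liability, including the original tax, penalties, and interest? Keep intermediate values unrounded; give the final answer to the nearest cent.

Failure-to-file penalty: 8% × CHF 86,219.00 = CHF 6,897.52
Failure-to-pay penalty = 1.75% × CHF 86,219.00 × 13 mo = CHF 19,614.82…
Interest: CHF 86,219.00 × ((1 + 0.0035)^13 − 1) = CHF 86,219.00 × 0.0464679… = CHF 4,006.4133…
Total = CHF 86,219.00 + CHF 26,512.3425 + CHF 4,006.4133… = CHF 116,737.76

CHF 116,737.76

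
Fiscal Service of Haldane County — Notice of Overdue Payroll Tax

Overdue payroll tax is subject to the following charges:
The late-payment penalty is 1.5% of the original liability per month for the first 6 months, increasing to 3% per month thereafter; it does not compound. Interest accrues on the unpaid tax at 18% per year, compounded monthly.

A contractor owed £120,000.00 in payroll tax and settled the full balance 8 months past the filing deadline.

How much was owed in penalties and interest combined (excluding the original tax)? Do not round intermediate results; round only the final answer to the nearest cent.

Penalty, months 1–6: 6 × 1.5% × £120,000.00 = £10,800.00
Penalty, months 7–8: 2 × 3% × £120,000.00 = £7,200.00
Interest (18%/yr ÷ 12 = 1.5%/month): £120,000.00 × ((1 + 0.015)^8 − 1) = £15,179.1104…
Penalties + interest = £18,000.0000 + £15,179.1104… = £33,179.11

£33,179.11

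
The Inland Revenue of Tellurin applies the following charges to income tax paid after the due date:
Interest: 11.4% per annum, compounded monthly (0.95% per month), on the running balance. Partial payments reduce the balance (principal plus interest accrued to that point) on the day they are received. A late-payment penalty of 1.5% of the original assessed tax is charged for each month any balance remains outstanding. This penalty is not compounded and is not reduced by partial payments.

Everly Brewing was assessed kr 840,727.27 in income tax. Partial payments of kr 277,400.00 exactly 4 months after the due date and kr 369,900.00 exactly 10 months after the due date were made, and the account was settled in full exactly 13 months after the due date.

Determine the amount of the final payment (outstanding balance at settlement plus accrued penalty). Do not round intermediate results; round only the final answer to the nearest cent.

kr 432,046.48

Balance at month 4: kr 840,727.2700 × (1 + 0.0095)^4 = kr 873,133.0502…
After kr 277,400.00 payment: kr 873,133.0502… − kr 277,400.00 = kr 595,733.0502…
Balance at month 10: kr 595,733.0502… × (1 + 0.0095)^6 = kr 630,506.5961…
After kr 369,900.00 payment: kr 630,506.5961… − kr 369,900.00 = kr 260,606.5961…
Balance at month 13: kr 260,606.5961… × (1 + 0.0095)^3 = kr 268,104.6667…
Penalty: 13 × 1.5% × kr 840,727.27 = kr 163,941.82…
Final settlement = outstanding balance + penalty = kr 268,104.6667… + kr 163,941.82… = kr 432,046.48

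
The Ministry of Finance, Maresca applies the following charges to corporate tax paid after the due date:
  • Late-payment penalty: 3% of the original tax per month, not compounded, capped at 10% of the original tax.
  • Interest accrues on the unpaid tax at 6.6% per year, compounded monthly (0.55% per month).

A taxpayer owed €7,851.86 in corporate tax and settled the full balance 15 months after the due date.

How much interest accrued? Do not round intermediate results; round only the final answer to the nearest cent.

Interest: €7,851.86 × ((1 + 0.0055)^15 − 1) = €7,851.86 × 0.0857532… = €673.3222…

€673.32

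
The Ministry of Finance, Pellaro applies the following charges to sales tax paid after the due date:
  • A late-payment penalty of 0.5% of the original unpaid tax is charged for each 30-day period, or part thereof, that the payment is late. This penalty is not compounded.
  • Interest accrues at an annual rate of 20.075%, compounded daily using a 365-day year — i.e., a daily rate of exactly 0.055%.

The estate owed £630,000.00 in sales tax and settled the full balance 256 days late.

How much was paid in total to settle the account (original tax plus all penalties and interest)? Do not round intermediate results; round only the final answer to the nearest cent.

Penalty periods: ⌈256/30⌉ = 9; penalty = 9 × 0.5% × £630,000.00 = £28,350.00
Interest: £630,000.00 × ((1 + 0.00055)^256 − 1) = £630,000.00 × 0.15114983… = £95,224.3923…
Total = £630,000.00 + £28,350.0000 + £95,224.3923… = £753,574.39

£753,574.39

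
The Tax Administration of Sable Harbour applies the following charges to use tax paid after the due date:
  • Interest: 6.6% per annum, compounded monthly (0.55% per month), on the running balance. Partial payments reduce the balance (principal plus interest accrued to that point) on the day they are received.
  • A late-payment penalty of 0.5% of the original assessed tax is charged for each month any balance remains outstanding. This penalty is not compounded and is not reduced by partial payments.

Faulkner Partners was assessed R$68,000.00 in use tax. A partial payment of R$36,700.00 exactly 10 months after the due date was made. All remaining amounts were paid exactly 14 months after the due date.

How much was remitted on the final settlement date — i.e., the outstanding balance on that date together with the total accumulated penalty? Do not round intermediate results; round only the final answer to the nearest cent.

R$40,673.28

Balance at month 10: R$68,000.0000 × (1 + 0.0055)^10 = R$71,833.9358…
After R$36,700.00 payment: R$71,833.9358… − R$36,700.00 = R$35,133.9358…
Balance at month 14: R$35,133.9358… × (1 + 0.0055)^4 = R$35,913.2826…
Penalty: 14 × 0.5% × R$68,000.00 = R$4,760.00
Final settlement = outstanding balance + penalty = R$35,913.2826… + R$4,760.00 = R$40,673.28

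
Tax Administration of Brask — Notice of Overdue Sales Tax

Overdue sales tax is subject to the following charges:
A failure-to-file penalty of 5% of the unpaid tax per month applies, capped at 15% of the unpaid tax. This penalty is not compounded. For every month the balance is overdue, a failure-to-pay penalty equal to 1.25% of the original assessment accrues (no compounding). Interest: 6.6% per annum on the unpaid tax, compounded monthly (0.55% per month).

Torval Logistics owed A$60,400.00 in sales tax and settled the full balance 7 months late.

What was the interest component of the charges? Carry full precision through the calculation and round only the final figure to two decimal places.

Interest: A$60,400.00 × ((1 + 0.0055)^7 − 1) = A$60,400.00 × 0.0391411… = A$2,364.1228…

A$2,364.12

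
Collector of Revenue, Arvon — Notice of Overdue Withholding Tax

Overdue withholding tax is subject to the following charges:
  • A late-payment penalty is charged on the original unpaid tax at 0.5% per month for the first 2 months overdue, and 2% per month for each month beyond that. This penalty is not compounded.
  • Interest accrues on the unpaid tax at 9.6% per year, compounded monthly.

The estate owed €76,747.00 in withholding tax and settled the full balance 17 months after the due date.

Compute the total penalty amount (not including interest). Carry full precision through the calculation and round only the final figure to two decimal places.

Penalty, months 1–2: 2 × 0.5% × €76,747.00 = €767.47
Penalty, months 3–17: 15 × 2% × €76,747.00 = €23,024.10
Total penalty = €767.47 + €23,024.10 = €23,791.57

€23,791.57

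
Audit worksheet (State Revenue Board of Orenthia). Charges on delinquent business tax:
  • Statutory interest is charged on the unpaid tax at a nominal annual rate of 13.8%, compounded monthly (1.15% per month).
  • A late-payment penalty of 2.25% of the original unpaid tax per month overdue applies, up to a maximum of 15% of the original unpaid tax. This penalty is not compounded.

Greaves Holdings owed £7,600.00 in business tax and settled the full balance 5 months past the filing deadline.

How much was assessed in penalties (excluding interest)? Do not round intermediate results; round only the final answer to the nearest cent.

£855.00

Penalty: 5 × 2.25% × £7,600.00 = £855.00 (below the 15% cap of £1,140.00)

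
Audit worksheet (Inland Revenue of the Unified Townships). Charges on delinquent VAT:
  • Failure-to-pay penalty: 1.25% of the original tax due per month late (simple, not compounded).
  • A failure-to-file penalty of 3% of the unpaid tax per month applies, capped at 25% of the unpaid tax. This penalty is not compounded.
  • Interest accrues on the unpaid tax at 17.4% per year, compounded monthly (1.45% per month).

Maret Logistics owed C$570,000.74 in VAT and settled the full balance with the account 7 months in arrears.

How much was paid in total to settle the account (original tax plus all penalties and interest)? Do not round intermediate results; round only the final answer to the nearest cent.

C$800,009.44

Failure-to-file: 7 × 3% × C$570,000.74 = C$119,700.16… (under the 25% cap)
Failure-to-pay penalty = 1.25% × C$570,000.74 × 7 mo = C$49,875.06…
Interest: C$570,000.74 × ((1 + 0.0145)^7 − 1) = C$570,000.74 × 0.1060235… = C$60,433.4806…
Total = C$570,000.74 + C$169,575.2202… + C$60,433.4806… = C$800,009.44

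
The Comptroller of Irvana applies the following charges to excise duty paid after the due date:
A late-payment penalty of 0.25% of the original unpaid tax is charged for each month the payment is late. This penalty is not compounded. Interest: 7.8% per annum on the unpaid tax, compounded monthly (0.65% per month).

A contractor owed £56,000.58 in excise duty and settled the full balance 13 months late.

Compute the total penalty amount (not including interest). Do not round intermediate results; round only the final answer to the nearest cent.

Late-payment penalty: 13 × 0.25% × £56,000.58 = £1,820.02…

£1,820.02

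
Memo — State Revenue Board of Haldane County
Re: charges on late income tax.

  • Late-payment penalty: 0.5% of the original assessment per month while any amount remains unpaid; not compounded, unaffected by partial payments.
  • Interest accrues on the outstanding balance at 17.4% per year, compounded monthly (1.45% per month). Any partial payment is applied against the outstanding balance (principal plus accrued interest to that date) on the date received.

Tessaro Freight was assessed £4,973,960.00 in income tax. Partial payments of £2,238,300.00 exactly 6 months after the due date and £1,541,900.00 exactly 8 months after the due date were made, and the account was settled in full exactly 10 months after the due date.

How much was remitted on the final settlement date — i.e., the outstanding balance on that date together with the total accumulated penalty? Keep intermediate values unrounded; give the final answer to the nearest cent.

£2,034,897.02

Balance at month 6: £4,973,960.0000 × (1 + 0.0145)^6 = £5,422,687.7384…
After £2,238,300.00 payment: £5,422,687.7384… − £2,238,300.00 = £3,184,387.7384…
Balance at month 8: £3,184,387.7384… × (1 + 0.0145)^2 = £3,277,404.5004…
After £1,541,900.00 payment: £3,277,404.5004… − £1,541,900.00 = £1,735,504.5004…
Balance at month 10: £1,735,504.5004… × (1 + 0.0145)^2 = £1,786,199.0207…
Penalty: 10 × 0.5% × £4,973,960.00 = £248,698.00
Final settlement = outstanding balance + penalty = £1,786,199.0207… + £248,698.00 = £2,034,897.02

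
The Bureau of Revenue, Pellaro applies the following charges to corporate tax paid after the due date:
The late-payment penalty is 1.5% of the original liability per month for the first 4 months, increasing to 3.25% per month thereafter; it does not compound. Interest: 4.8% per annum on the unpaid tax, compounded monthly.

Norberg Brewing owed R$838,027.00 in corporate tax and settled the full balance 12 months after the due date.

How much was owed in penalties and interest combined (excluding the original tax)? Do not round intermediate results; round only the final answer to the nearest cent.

R$309,290.80

Penalty, months 1–4: 4 × 1.5% × R$838,027.00 = R$50,281.62
Penalty, months 5–12: 8 × 3.25% × R$838,027.00 = R$217,887.02
Interest (4.8%/yr ÷ 12 = 0.4%/month): R$838,027.00 × ((1 + 0.004)^12 − 1) = R$41,122.1588…
Penalties + interest = R$268,168.6400 + R$41,122.1588… = R$309,290.80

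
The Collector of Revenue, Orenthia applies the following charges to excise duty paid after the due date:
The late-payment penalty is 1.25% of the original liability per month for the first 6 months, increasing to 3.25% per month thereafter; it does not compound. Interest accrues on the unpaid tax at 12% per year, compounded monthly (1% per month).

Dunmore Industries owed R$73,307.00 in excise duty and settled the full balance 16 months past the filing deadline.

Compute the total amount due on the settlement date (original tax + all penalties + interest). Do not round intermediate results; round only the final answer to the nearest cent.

Penalty, months 1–6: 6 × 1.25% × R$73,307.00 = R$5,498.03…
Penalty, months 7–16: 10 × 3.25% × R$73,307.00 = R$23,824.78…
Interest: R$73,307.00 × ((1 + 0.01)^16 − 1) = R$73,307.00 × 0.1725786… = R$12,651.2227…
Total = R$73,307.00 + R$29,322.8000 + R$12,651.2227… = R$115,281.02

R$115,281.02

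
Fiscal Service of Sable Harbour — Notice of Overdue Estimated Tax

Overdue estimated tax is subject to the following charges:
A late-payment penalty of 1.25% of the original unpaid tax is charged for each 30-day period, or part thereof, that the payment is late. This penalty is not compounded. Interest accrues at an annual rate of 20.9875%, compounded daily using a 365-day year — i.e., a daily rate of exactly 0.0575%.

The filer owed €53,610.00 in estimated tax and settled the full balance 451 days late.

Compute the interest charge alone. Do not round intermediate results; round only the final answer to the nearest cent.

Interest: €53,610.00 × ((1 + 0.000575)^451 − 1) = €53,610.00 × 0.29595837… = €15,866.3280…

€15,866.33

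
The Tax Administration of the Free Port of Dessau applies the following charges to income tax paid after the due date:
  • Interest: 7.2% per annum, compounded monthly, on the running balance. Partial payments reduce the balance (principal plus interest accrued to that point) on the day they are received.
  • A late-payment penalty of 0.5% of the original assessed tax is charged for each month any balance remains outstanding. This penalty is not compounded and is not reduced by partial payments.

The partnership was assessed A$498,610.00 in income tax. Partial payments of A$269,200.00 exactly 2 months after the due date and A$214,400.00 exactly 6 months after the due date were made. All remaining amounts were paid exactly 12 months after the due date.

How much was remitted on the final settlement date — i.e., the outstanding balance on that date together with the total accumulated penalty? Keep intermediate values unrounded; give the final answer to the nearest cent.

Monthly rate = 7.2% ÷ 12 = 0.6%
Balance at month 2: A$498,610.0000 × (1 + 0.006)^2 = A$504,611.2700…
After A$269,200.00 payment: A$504,611.2700… − A$269,200.00 = A$235,411.2700…
Balance at month 6: A$235,411.2700… × (1 + 0.006)^4 = A$241,112.1930…
After A$214,400.00 payment: A$241,112.1930… − A$214,400.00 = A$26,712.1930…
Balance at month 12: A$26,712.1930… × (1 + 0.006)^6 = A$27,688.3724…
Penalty: 12 × 0.5% × A$498,610.00 = A$29,916.60
Final settlement = outstanding balance + penalty = A$27,688.3724… + A$29,916.60 = A$57,604.97

A$57,604.97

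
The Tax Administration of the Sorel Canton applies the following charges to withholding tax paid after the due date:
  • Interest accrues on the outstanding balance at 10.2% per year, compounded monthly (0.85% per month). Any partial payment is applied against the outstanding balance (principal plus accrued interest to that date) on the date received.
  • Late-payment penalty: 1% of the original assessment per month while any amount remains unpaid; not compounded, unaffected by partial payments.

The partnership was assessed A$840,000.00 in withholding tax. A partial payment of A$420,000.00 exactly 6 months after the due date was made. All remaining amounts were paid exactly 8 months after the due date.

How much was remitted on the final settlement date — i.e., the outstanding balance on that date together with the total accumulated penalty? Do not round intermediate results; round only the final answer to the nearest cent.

Balance at month 6: A$840,000.0000 × (1 + 0.0085)^6 = A$883,760.7333…
After A$420,000.00 payment: A$883,760.7333… − A$420,000.00 = A$463,760.7333…
Balance at month 8: A$463,760.7333… × (1 + 0.0085)^2 = A$471,678.1725…
Penalty: 8 × 1% × A$840,000.00 = A$67,200.00
Final settlement = outstanding balance + penalty = A$471,678.1725… + A$67,200.00 = A$538,878.17

A$538,878.17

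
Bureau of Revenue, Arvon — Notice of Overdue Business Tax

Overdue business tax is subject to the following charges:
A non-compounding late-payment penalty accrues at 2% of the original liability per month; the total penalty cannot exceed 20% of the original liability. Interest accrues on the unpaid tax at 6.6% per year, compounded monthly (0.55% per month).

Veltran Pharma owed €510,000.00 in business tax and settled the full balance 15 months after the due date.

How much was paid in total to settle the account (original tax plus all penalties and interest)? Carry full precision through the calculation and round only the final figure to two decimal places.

€655,734.14

Penalty (uncapped): 15 × 2% × €510,000.00 = €153,000.00; cap = 20% × €510,000.00 = €102,000.00 → penalty = €102,000.00
Interest: €510,000.00 × ((1 + 0.0055)^15 − 1) = €510,000.00 × 0.0857532… = €43,734.1396…
Total = €510,000.00 + €102,000.0000 + €43,734.1396… = €655,734.14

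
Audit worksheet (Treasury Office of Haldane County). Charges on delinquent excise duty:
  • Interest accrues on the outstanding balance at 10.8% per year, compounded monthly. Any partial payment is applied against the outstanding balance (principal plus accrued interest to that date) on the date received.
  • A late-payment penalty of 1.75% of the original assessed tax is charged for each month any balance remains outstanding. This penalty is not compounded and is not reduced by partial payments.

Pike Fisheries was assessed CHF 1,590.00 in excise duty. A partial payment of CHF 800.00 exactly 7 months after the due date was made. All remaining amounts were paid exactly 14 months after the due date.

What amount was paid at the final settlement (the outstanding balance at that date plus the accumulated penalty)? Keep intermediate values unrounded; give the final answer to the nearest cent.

CHF 1,340.26

Monthly rate = 10.8% ÷ 12 = 0.9%
Balance at month 7: CHF 1,590.0000 × (1 + 0.009)^7 = CHF 1,692.9155…
After CHF 800.00 payment: CHF 1,692.9155… − CHF 800.00 = CHF 892.9155…
Balance at month 14: CHF 892.9155… × (1 + 0.009)^7 = CHF 950.7110…
Penalty: 14 × 1.75% × CHF 1,590.00 = CHF 389.55
Final settlement = outstanding balance + penalty = CHF 950.7110… + CHF 389.55 = CHF 1,340.26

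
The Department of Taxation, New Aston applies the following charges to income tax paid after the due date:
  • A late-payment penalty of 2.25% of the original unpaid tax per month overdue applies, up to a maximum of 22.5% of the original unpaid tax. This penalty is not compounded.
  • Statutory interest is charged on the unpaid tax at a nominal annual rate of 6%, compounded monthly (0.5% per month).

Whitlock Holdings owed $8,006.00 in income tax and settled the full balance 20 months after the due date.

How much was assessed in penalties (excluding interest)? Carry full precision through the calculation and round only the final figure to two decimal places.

$1,801.35

Penalty (uncapped): 20 × 2.25% × $8,006.00 = $3,602.70; cap = 22.5% × $8,006.00 = $1,801.35 → penalty = $1,801.35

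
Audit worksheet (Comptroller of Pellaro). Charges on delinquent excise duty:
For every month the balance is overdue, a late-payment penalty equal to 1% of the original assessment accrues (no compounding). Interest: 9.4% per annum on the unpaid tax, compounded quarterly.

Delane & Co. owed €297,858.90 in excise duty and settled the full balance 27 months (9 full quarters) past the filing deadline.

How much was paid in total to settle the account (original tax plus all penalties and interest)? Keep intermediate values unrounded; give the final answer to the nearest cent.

Late-payment penalty = 1% × €297,858.90 × 27 mo = €80,421.90…
Interest (9.4%/yr ÷ 4 = 2.35%/quarter): €297,858.90 × ((1 + 0.0235)^9 − 1) = €69,255.3177…
Total = €297,858.90 + €80,421.9030 + €69,255.3177… = €447,536.12

€447,536.12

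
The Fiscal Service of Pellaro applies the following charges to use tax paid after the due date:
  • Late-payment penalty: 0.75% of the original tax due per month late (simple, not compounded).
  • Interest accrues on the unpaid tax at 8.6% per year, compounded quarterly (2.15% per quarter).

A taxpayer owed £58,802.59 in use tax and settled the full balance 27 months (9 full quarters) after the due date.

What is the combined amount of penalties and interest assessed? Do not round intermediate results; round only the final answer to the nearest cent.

£24,315.07

Late-payment penalty = 0.75% × £58,802.59 × 27 mo = £11,907.52…
Interest: £58,802.59 × ((1 + 0.0215)^9 − 1) = £58,802.59 × 0.2110033… = £12,407.5425…
Penalties + interest = £11,907.5245… + £12,407.5425… = £24,315.07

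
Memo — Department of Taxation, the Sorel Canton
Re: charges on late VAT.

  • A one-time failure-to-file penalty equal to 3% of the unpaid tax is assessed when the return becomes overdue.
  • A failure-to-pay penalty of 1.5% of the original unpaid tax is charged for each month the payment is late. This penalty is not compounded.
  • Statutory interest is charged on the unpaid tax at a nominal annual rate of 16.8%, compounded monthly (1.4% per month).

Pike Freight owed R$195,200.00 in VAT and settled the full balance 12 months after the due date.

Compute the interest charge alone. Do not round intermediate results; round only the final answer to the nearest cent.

R$35,440.34

Interest: R$195,200.00 × ((1 + 0.014)^12 − 1) = R$195,200.00 × 0.1815591… = R$35,440.3420…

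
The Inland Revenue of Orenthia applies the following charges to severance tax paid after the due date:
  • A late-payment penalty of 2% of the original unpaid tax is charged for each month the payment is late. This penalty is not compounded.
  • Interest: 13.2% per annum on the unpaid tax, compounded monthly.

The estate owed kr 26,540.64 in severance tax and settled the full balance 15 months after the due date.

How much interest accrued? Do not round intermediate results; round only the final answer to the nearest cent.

kr 4,733.02

Interest (13.2%/yr ÷ 12 = 1.1%/month): kr 26,540.64 × ((1 + 0.011)^15 − 1) = kr 4,733.0211…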